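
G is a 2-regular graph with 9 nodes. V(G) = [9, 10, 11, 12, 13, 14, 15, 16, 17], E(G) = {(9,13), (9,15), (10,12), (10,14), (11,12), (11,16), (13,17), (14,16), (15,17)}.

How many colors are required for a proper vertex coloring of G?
χ(G) = 3

Clique number ω(G) = 2 (lower bound: χ ≥ ω).
Odd cycle [16, 11, 12, 10, 14] needs 3 colors (χ ≥ 3).
The coloring below uses 3 colors, so χ(G) = 3.
A valid 3-coloring: color 1: [9, 10, 16, 17]; color 2: [11, 13, 14, 15]; color 3: [12].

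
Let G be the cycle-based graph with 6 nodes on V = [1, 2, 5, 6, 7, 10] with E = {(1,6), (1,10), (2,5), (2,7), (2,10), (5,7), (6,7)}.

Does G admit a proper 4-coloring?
A valid 4-coloring: color 1: [1, 7]; color 2: [2, 6]; color 3: [5, 10].
(χ(G) = 3 ≤ 4.)

Yes, G is 4-colorable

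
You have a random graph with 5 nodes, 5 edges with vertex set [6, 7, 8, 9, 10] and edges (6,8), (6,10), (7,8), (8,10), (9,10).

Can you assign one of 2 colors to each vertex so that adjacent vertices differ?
No, G is not 2-colorable

The clique on vertices [6, 8, 10] has size 3 > 2, so it alone needs 3 colors.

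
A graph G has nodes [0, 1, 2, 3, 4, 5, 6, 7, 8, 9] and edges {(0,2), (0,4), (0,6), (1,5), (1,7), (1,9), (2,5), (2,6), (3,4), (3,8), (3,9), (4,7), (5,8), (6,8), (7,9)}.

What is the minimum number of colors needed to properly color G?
χ(G) = 3

Clique number ω(G) = 3 (lower bound: χ ≥ ω).
The clique on [0, 2, 6] has size 3, forcing χ ≥ 3, and the coloring below uses 3 colors, so χ(G) = 3.
A valid 3-coloring: color 1: [0, 7, 8]; color 2: [1, 2, 3]; color 3: [4, 5, 6, 9].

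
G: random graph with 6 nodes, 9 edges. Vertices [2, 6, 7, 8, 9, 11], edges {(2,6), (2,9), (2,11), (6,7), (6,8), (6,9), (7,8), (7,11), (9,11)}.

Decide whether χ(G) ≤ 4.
Yes, G is 4-colorable

A valid 4-coloring: color 1: [6, 11]; color 2: [7, 9]; color 3: [2, 8].
(χ(G) = 3 ≤ 4.)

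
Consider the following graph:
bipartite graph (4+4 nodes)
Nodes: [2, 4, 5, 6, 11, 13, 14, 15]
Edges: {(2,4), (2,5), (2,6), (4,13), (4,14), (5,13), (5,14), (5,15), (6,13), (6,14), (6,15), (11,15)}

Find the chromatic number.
χ(G) = 2

Clique number ω(G) = 2 (lower bound: χ ≥ ω).
The graph is bipartite (no odd cycle), so 2 colors suffice: χ(G) = 2.
A valid 2-coloring: color 1: [4, 5, 6, 11]; color 2: [2, 13, 14, 15].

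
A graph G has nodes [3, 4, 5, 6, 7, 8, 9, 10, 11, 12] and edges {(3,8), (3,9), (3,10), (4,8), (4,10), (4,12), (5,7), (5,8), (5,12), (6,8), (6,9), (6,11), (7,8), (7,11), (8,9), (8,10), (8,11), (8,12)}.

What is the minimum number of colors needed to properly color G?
Clique number ω(G) = 3 (lower bound: χ ≥ ω).
Odd cycle [12, 4, 10, 3, 9, 6, 11, 7, 5] needs 3 colors (χ ≥ 3).
Vertex 8 is adjacent to every vertex of [3, 4, 5, 6, 7, 9, 10, 11, 12], which already need 3 colors among themselves, so 8 needs a new color (χ ≥ 4).
The coloring below uses 4 colors, so χ(G) = 4.
A valid 4-coloring: color 1: [8]; color 2: [7, 9, 10, 12]; color 3: [3, 4, 5, 6]; color 4: [11].

χ(G) = 4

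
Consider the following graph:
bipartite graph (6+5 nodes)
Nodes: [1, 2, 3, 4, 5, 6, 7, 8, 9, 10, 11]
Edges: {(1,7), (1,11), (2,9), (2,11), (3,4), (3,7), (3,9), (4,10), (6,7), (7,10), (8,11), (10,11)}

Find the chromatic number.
χ(G) = 2

Clique number ω(G) = 2 (lower bound: χ ≥ ω).
The graph is bipartite (no odd cycle), so 2 colors suffice: χ(G) = 2.
A valid 2-coloring: color 1: [4, 5, 7, 9, 11]; color 2: [1, 2, 3, 6, 8, 10].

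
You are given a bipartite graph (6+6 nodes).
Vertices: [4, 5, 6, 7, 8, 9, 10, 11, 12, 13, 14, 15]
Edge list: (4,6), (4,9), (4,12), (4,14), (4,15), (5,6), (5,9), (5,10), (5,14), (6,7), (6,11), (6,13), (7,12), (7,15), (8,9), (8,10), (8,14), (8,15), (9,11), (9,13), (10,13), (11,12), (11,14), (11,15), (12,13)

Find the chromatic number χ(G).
χ(G) = 2

Clique number ω(G) = 2 (lower bound: χ ≥ ω).
The graph is bipartite (no odd cycle), so 2 colors suffice: χ(G) = 2.
A valid 2-coloring: color 1: [6, 9, 10, 12, 14, 15]; color 2: [4, 5, 7, 8, 11, 13].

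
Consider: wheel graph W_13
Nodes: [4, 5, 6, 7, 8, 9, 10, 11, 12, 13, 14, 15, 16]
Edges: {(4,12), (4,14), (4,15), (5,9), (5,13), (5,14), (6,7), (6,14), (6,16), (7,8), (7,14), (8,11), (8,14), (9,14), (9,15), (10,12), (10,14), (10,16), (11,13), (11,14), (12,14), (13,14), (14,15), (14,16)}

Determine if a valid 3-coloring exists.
A valid 3-coloring: color 1: [14]; color 2: [5, 7, 11, 12, 15, 16]; color 3: [4, 6, 8, 9, 10, 13].
(χ(G) = 3 ≤ 3.)

Yes, G is 3-colorable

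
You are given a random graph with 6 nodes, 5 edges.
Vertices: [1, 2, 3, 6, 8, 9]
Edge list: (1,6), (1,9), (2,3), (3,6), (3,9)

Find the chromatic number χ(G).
Clique number ω(G) = 2 (lower bound: χ ≥ ω).
The graph is bipartite (no odd cycle), so 2 colors suffice: χ(G) = 2.
A valid 2-coloring: color 1: [1, 3, 8]; color 2: [2, 6, 9].

χ(G) = 2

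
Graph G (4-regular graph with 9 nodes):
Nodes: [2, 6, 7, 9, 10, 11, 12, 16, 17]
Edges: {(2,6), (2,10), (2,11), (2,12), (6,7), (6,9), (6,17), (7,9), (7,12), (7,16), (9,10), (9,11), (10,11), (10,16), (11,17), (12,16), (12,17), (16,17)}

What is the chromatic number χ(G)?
Clique number ω(G) = 3 (lower bound: χ ≥ ω).
The clique on [2, 10, 11] has size 3, forcing χ ≥ 3, and the coloring below uses 3 colors, so χ(G) = 3.
A valid 3-coloring: color 1: [6, 11, 12]; color 2: [2, 9, 16]; color 3: [7, 10, 17].

χ(G) = 3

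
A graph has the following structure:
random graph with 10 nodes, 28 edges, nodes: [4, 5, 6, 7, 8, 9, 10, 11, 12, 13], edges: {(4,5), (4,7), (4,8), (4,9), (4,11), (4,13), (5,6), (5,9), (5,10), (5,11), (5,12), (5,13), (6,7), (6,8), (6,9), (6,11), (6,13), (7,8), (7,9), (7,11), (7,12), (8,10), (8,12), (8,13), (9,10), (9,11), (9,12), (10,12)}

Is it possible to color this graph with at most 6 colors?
A valid 6-coloring: color 1: [8, 9]; color 2: [5, 7]; color 3: [4, 6, 10]; color 4: [11, 12, 13].
(χ(G) = 4 ≤ 6.)

Yes, G is 6-colorable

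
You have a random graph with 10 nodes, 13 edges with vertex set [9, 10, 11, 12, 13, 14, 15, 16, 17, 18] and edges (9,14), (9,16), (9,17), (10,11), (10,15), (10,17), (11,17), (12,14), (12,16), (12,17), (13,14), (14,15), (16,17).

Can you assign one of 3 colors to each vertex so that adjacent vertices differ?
Yes, G is 3-colorable

A valid 3-coloring: color 1: [14, 17, 18]; color 2: [9, 10, 12, 13]; color 3: [11, 15, 16].
(χ(G) = 3 ≤ 3.)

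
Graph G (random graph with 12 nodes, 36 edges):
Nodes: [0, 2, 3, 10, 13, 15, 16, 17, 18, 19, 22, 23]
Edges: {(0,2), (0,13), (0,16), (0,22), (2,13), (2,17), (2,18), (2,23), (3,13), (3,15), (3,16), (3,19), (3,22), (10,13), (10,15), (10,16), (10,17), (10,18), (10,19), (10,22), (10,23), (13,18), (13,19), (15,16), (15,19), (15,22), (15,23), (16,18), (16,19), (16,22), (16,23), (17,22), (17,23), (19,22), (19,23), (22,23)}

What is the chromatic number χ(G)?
χ(G) = 6

Clique number ω(G) = 6 (lower bound: χ ≥ ω).
The clique on [10, 15, 16, 19, 22, 23] has size 6, forcing χ ≥ 6, and the coloring below uses 6 colors, so χ(G) = 6.
A valid 6-coloring: color 1: [13, 16, 17]; color 2: [2, 3, 10]; color 3: [18, 22]; color 4: [0, 19]; color 5: [23]; color 6: [15].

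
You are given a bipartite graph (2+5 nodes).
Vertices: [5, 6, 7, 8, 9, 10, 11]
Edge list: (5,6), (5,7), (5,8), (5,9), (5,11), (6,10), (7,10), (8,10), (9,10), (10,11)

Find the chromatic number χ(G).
χ(G) = 2

Clique number ω(G) = 2 (lower bound: χ ≥ ω).
The graph is bipartite (no odd cycle), so 2 colors suffice: χ(G) = 2.
A valid 2-coloring: color 1: [5, 10]; color 2: [6, 7, 8, 9, 11].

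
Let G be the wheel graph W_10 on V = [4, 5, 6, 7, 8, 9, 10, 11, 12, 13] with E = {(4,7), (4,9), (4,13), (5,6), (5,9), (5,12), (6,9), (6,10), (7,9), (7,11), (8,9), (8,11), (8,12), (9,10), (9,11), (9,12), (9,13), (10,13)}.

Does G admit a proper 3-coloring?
Odd cycle [8, 12, 5, 6, 10, 13, 4, 7, 11] needs 3 colors (χ ≥ 3).
Vertex 9 is adjacent to every vertex of [4, 5, 6, 7, 8, 10, 11, 12, 13], which already need 3 colors among themselves, so 9 needs a new color (χ ≥ 4).
Hence χ(G) ≥ 4 > 3, so no proper 3-coloring exists.

No, G is not 3-colorable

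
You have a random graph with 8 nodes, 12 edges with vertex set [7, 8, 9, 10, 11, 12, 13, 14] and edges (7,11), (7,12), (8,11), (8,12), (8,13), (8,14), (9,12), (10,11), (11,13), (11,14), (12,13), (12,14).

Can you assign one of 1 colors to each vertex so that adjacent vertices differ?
The clique on vertices [8, 11, 13] has size 3 > 1, so it alone needs 3 colors.

No, G is not 1-colorable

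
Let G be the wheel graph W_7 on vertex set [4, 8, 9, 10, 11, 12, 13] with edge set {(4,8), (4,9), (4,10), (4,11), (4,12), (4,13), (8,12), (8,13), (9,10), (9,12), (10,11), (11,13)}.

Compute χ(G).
Clique number ω(G) = 3 (lower bound: χ ≥ ω).
The clique on [4, 8, 12] has size 3, forcing χ ≥ 3, and the coloring below uses 3 colors, so χ(G) = 3.
A valid 3-coloring: color 1: [4]; color 2: [8, 9, 11]; color 3: [10, 12, 13].

χ(G) = 3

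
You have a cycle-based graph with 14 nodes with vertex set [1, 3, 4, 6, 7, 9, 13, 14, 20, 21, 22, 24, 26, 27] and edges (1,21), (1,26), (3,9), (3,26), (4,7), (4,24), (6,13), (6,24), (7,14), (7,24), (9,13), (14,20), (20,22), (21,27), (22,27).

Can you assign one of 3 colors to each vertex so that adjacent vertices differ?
A valid 3-coloring: color 1: [1, 3, 13, 14, 22, 24]; color 2: [6, 7, 9, 20, 21, 26]; color 3: [4, 27].
(χ(G) = 3 ≤ 3.)

Yes, G is 3-colorable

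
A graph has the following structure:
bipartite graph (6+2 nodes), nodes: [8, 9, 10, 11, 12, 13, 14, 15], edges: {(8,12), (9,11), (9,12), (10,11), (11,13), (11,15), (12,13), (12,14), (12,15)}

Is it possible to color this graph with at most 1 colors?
No, G is not 1-colorable

Edge (10,11) forces its endpoints to differ, so 1 color is not enough.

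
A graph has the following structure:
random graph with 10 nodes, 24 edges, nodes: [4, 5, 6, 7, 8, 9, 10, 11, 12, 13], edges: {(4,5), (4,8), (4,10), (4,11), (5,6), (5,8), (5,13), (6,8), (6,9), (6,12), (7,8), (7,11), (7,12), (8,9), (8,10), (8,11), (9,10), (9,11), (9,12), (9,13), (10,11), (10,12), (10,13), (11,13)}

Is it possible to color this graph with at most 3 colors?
No, G is not 3-colorable

The clique on vertices [8, 9, 10, 11] has size 4 > 3, so it alone needs 4 colors.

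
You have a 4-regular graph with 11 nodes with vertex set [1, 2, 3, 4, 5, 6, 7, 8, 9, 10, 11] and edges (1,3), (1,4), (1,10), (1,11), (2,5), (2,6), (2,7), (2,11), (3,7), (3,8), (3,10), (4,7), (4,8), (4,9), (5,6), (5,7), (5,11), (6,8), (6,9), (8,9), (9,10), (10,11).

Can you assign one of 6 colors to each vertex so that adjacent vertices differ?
A valid 6-coloring: color 1: [3, 5, 9]; color 2: [6, 7, 11]; color 3: [2, 4, 10]; color 4: [1, 8].
(χ(G) = 4 ≤ 6.)

Yes, G is 6-colorable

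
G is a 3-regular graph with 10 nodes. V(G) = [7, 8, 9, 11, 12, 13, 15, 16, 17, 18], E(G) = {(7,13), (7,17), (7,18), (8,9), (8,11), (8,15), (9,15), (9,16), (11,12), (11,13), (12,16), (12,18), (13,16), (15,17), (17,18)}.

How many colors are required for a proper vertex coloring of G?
Clique number ω(G) = 3 (lower bound: χ ≥ ω).
The clique on [7, 17, 18] has size 3, forcing χ ≥ 3, and the coloring below uses 3 colors, so χ(G) = 3.
A valid 3-coloring: color 1: [8, 12, 13, 17]; color 2: [7, 9, 11]; color 3: [15, 16, 18].

χ(G) = 3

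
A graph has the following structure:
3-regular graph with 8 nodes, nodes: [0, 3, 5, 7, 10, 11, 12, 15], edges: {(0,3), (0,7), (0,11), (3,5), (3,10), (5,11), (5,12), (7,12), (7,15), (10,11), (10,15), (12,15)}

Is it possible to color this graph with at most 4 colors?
Yes, G is 4-colorable

A valid 4-coloring: color 1: [0, 10, 12]; color 2: [5, 15]; color 3: [3, 7, 11].
(χ(G) = 3 ≤ 4.)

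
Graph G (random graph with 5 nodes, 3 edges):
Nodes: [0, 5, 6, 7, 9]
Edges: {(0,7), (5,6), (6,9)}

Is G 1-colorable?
Edge (0,7) forces its endpoints to differ, so 1 color is not enough.

No, G is not 1-colorable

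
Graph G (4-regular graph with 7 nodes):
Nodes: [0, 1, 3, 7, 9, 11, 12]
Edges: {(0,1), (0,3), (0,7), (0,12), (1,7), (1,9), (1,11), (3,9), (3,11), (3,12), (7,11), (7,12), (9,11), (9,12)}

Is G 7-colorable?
A valid 7-coloring: color 1: [3, 7]; color 2: [0, 11]; color 3: [1, 12]; color 4: [9].
(χ(G) = 4 ≤ 7.)

Yes, G is 7-colorable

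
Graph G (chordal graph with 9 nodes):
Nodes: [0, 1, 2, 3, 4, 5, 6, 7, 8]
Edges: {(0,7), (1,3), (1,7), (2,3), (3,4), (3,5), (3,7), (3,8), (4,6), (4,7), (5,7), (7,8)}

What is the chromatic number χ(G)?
Clique number ω(G) = 3 (lower bound: χ ≥ ω).
The clique on [3, 7, 8] has size 3, forcing χ ≥ 3, and the coloring below uses 3 colors, so χ(G) = 3.
A valid 3-coloring: color 1: [2, 6, 7]; color 2: [0, 3]; color 3: [1, 4, 5, 8].

χ(G) = 3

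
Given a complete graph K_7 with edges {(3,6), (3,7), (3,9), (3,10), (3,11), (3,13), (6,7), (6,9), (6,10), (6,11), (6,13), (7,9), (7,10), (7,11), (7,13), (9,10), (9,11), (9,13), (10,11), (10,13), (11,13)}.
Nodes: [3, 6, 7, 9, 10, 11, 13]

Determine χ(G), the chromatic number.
Clique number ω(G) = 7 (lower bound: χ ≥ ω).
The clique on [3, 6, 7, 9, 10, 11, 13] has size 7, forcing χ ≥ 7, and the coloring below uses 7 colors, so χ(G) = 7.
A valid 7-coloring: color 1: [13]; color 2: [11]; color 3: [9]; color 4: [7]; color 5: [3]; color 6: [10]; color 7: [6].

χ(G) = 7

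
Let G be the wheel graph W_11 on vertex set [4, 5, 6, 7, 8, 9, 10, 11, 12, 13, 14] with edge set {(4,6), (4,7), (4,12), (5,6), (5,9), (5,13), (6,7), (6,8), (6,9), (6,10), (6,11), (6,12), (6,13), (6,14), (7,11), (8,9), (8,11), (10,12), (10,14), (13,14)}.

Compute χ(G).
χ(G) = 3

Clique number ω(G) = 3 (lower bound: χ ≥ ω).
The clique on [4, 6, 12] has size 3, forcing χ ≥ 3, and the coloring below uses 3 colors, so χ(G) = 3.
A valid 3-coloring: color 1: [6]; color 2: [5, 7, 8, 12, 14]; color 3: [4, 9, 10, 11, 13].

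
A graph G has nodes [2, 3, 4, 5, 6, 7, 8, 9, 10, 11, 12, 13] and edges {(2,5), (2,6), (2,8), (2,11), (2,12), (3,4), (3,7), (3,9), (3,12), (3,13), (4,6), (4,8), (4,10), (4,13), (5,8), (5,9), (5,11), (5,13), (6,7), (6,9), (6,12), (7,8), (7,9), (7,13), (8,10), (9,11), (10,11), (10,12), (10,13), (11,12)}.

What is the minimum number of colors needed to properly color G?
χ(G) = 4

Clique number ω(G) = 3 (lower bound: χ ≥ ω).
Suppose a proper 3-coloring c exists. The clique [2, 5, 8] takes 3 distinct colors; by symmetry let c(2) = 1, c(5) = 2, c(8) = 3.
- Vertex 11: neighbors [2, 5] already have colors [1, 2] ⇒ c(11) = 3.
- Vertex 9: neighbors [5, 11] already have colors [2, 3] ⇒ c(9) = 1.
- Vertex 7: neighbors [9, 8] already have colors [1, 3] ⇒ c(7) = 2.
- Vertex 3: neighbors [9, 7] already have colors [1, 2] ⇒ c(3) = 3.
- Vertex 6: neighbors [2, 7] already have colors [1, 2] ⇒ c(6) = 3.
- Vertex 13: neighbors [5, 3] already have colors [2, 3] ⇒ c(13) = 1.
- Vertex 10: neighbors [13, 8] already have colors [1, 3] ⇒ c(10) = 2.
- Vertex 4: neighbors [13, 10, 3] already have colors [1, 2, 3] — all 3 colors blocked. Contradiction.
The forced assignments end in a contradiction, so G has no proper 3-coloring (χ ≥ 4).
The coloring below uses 4 colors, so χ(G) = 4.
A valid 4-coloring: color 1: [4, 5, 7, 12]; color 2: [6, 8, 11, 13]; color 3: [2, 9, 10]; color 4: [3].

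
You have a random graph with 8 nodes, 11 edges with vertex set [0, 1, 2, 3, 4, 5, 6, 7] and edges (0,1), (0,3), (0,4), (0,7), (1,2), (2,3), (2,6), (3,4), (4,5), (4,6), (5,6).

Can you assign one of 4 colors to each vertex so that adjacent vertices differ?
A valid 4-coloring: color 1: [0, 6]; color 2: [2, 4, 7]; color 3: [1, 3, 5].
(χ(G) = 3 ≤ 4.)

Yes, G is 4-colorable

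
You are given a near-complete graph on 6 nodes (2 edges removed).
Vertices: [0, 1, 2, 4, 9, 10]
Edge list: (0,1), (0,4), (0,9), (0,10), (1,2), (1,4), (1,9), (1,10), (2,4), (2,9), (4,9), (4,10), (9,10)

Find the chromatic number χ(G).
χ(G) = 5

Clique number ω(G) = 5 (lower bound: χ ≥ ω).
The clique on [0, 1, 4, 9, 10] has size 5, forcing χ ≥ 5, and the coloring below uses 5 colors, so χ(G) = 5.
A valid 5-coloring: color 1: [1]; color 2: [4]; color 3: [9]; color 4: [2, 10]; color 5: [0].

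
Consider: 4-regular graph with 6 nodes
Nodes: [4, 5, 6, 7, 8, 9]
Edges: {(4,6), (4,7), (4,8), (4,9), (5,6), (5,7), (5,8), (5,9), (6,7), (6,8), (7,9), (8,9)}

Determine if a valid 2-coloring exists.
No, G is not 2-colorable

The clique on vertices [4, 8, 9] has size 3 > 2, so it alone needs 3 colors.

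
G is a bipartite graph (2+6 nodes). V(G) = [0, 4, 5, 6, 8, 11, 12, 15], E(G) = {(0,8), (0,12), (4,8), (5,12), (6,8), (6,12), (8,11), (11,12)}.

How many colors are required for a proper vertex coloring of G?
Clique number ω(G) = 2 (lower bound: χ ≥ ω).
The graph is bipartite (no odd cycle), so 2 colors suffice: χ(G) = 2.
A valid 2-coloring: color 1: [8, 12, 15]; color 2: [0, 4, 5, 6, 11].

χ(G) = 2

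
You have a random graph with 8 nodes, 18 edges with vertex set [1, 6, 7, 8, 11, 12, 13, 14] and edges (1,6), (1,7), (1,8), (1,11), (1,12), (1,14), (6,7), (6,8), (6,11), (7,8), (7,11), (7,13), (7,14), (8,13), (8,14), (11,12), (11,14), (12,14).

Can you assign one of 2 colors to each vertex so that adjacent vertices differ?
No, G is not 2-colorable

The clique on vertices [1, 11, 12, 14] has size 4 > 2, so it alone needs 4 colors.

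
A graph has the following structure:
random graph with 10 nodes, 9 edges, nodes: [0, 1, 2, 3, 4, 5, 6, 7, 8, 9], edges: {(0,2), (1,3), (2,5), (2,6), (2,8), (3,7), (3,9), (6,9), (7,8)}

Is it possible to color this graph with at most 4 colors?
A valid 4-coloring: color 1: [1, 2, 4, 7, 9]; color 2: [0, 3, 5, 6, 8].
(χ(G) = 2 ≤ 4.)

Yes, G is 4-colorable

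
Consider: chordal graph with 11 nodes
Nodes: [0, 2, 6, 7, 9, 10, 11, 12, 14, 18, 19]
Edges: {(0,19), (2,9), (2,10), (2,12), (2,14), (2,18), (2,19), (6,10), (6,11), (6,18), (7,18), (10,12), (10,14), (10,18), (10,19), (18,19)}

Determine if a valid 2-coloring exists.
No, G is not 2-colorable

The clique on vertices [2, 10, 18, 19] has size 4 > 2, so it alone needs 4 colors.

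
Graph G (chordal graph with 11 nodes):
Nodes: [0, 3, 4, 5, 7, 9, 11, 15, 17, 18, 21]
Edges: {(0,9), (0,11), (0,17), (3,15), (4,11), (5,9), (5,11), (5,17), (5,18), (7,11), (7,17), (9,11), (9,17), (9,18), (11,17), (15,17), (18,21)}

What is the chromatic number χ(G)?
χ(G) = 4

Clique number ω(G) = 4 (lower bound: χ ≥ ω).
The clique on [0, 9, 11, 17] has size 4, forcing χ ≥ 4, and the coloring below uses 4 colors, so χ(G) = 4.
A valid 4-coloring: color 1: [3, 4, 17, 18]; color 2: [11, 15, 21]; color 3: [7, 9]; color 4: [0, 5].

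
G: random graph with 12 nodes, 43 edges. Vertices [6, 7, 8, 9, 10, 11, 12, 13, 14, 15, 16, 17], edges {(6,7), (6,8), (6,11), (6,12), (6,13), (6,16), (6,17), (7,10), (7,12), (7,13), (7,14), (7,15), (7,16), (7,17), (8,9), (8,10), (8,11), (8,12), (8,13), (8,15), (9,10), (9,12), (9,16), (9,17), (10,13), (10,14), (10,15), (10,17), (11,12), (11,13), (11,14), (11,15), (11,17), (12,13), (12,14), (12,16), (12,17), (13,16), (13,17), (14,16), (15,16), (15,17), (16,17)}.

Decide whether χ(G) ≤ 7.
A valid 7-coloring: color 1: [8, 14, 17]; color 2: [10, 12]; color 3: [11, 16]; color 4: [9, 13, 15]; color 5: [7]; color 6: [6].
(χ(G) = 6 ≤ 7.)

Yes, G is 7-colorable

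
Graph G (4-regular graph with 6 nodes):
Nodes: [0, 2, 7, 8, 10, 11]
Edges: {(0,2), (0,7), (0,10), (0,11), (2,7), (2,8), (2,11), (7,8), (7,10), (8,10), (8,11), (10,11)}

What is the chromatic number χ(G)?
χ(G) = 3

Clique number ω(G) = 3 (lower bound: χ ≥ ω).
The clique on [0, 2, 11] has size 3, forcing χ ≥ 3, and the coloring below uses 3 colors, so χ(G) = 3.
A valid 3-coloring: color 1: [0, 8]; color 2: [2, 10]; color 3: [7, 11].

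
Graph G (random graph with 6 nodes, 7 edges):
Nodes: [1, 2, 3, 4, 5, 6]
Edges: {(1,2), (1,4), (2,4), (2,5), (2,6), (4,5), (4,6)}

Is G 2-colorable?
The clique on vertices [1, 2, 4] has size 3 > 2, so it alone needs 3 colors.

No, G is not 2-colorable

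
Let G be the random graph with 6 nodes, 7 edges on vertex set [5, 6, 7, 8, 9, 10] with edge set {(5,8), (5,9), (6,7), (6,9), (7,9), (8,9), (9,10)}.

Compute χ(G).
χ(G) = 3

Clique number ω(G) = 3 (lower bound: χ ≥ ω).
The clique on [5, 8, 9] has size 3, forcing χ ≥ 3, and the coloring below uses 3 colors, so χ(G) = 3.
A valid 3-coloring: color 1: [9]; color 2: [5, 7, 10]; color 3: [6, 8].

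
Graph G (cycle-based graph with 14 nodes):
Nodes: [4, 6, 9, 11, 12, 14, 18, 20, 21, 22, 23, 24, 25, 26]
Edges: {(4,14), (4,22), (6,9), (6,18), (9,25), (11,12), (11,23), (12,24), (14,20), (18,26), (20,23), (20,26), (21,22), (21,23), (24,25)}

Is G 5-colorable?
A valid 5-coloring: color 1: [4, 9, 11, 18, 20, 21, 24]; color 2: [6, 12, 14, 22, 23, 25, 26].
(χ(G) = 2 ≤ 5.)

Yes, G is 5-colorable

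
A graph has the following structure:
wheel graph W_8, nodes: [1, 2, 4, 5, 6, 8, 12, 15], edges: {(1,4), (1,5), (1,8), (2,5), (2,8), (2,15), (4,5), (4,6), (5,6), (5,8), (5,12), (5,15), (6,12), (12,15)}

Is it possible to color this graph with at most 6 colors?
A valid 6-coloring: color 1: [5]; color 2: [1, 6, 15]; color 3: [4, 8, 12]; color 4: [2].
(χ(G) = 4 ≤ 6.)

Yes, G is 6-colorable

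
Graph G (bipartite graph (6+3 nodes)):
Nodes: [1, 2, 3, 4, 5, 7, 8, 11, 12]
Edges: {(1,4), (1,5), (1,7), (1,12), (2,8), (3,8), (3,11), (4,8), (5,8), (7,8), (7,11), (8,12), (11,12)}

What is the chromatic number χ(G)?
χ(G) = 2

Clique number ω(G) = 2 (lower bound: χ ≥ ω).
The graph is bipartite (no odd cycle), so 2 colors suffice: χ(G) = 2.
A valid 2-coloring: color 1: [1, 8, 11]; color 2: [2, 3, 4, 5, 7, 12].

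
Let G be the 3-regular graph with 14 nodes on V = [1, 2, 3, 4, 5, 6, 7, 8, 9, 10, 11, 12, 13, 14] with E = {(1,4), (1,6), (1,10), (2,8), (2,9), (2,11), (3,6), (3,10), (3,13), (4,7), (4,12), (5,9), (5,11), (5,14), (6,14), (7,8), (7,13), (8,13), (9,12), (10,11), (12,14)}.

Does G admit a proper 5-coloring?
A valid 5-coloring: color 1: [1, 2, 3, 5, 7, 12]; color 2: [4, 9, 11, 13, 14]; color 3: [6, 8, 10].
(χ(G) = 3 ≤ 5.)

Yes, G is 5-colorable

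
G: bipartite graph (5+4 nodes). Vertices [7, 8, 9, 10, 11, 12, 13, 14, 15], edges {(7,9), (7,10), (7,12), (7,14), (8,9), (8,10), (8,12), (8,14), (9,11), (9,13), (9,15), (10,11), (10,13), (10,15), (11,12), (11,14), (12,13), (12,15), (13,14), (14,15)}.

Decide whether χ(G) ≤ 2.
A valid 2-coloring: color 1: [9, 10, 12, 14]; color 2: [7, 8, 11, 13, 15].
(χ(G) = 2 ≤ 2.)

Yes, G is 2-colorable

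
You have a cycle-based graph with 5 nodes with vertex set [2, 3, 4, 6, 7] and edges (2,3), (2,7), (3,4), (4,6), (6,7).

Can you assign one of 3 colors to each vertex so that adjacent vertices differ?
A valid 3-coloring: color 1: [3, 6]; color 2: [2, 4]; color 3: [7].
(χ(G) = 3 ≤ 3.)

Yes, G is 3-colorable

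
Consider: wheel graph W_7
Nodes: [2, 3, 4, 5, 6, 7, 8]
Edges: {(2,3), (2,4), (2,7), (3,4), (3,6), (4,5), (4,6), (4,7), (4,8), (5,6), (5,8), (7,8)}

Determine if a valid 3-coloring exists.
Yes, G is 3-colorable

A valid 3-coloring: color 1: [4]; color 2: [2, 6, 8]; color 3: [3, 5, 7].
(χ(G) = 3 ≤ 3.)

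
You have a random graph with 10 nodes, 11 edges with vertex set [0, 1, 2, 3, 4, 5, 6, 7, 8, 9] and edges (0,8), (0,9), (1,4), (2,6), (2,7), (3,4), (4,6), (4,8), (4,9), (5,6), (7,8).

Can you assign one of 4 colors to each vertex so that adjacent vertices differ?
A valid 4-coloring: color 1: [0, 4, 5, 7]; color 2: [1, 3, 6, 8, 9]; color 3: [2].
(χ(G) = 3 ≤ 4.)

Yes, G is 4-colorable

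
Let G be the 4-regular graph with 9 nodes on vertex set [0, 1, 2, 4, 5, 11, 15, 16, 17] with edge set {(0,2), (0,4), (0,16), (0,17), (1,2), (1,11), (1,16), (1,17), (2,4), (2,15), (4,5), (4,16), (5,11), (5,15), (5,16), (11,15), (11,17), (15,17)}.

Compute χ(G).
χ(G) = 4

Clique number ω(G) = 3 (lower bound: χ ≥ ω).
Suppose a proper 3-coloring c exists. The clique [0, 2, 4] takes 3 distinct colors; by symmetry let c(0) = 1, c(2) = 2, c(4) = 3.
- Vertex 16: neighbors [0, 4] already have colors [1, 3] ⇒ c(16) = 2.
- Vertex 5: neighbors [16, 4] already have colors [2, 3] ⇒ c(5) = 1.
- Vertex 15: neighbors [5, 2] already have colors [1, 2] ⇒ c(15) = 3.
- Vertex 11: neighbors [5, 15] already have colors [1, 3] ⇒ c(11) = 2.
- Vertex 17: neighbors [0, 11, 15] already have colors [1, 2, 3] — all 3 colors blocked. Contradiction.
The forced assignments end in a contradiction, so G has no proper 3-coloring (χ ≥ 4).
The coloring below uses 4 colors, so χ(G) = 4.
A valid 4-coloring: color 1: [2, 11, 16]; color 2: [5, 17]; color 3: [0, 1, 15]; color 4: [4].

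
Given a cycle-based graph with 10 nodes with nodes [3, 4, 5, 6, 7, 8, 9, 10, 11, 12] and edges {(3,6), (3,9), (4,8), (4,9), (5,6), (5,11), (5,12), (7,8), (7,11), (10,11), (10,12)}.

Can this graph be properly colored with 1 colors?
Edge (3,9) forces its endpoints to differ, so 1 color is not enough.

No, G is not 1-colorable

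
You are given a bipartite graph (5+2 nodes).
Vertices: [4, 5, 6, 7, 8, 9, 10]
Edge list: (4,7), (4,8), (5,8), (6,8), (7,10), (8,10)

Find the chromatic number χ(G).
χ(G) = 2

Clique number ω(G) = 2 (lower bound: χ ≥ ω).
The graph is bipartite (no odd cycle), so 2 colors suffice: χ(G) = 2.
A valid 2-coloring: color 1: [7, 8, 9]; color 2: [4, 5, 6, 10].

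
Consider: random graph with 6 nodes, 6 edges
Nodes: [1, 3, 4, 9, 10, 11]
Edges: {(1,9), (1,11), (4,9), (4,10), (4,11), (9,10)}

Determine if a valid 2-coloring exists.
No, G is not 2-colorable

The clique on vertices [4, 9, 10] has size 3 > 2, so it alone needs 3 colors.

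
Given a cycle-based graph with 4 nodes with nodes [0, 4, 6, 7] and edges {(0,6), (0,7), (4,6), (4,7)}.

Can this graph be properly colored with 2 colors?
Yes, G is 2-colorable

A valid 2-coloring: color 1: [6, 7]; color 2: [0, 4].
(χ(G) = 2 ≤ 2.)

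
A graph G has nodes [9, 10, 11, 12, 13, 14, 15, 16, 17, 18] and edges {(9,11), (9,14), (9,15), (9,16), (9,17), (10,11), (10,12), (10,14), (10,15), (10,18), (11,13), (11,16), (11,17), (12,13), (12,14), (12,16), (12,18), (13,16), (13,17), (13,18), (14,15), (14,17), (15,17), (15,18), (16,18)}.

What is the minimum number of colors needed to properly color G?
χ(G) = 4

Clique number ω(G) = 4 (lower bound: χ ≥ ω).
The clique on [9, 14, 15, 17] has size 4, forcing χ ≥ 4, and the coloring below uses 4 colors, so χ(G) = 4.
A valid 4-coloring: color 1: [11, 12, 15]; color 2: [13, 14]; color 3: [10, 16, 17]; color 4: [9, 18].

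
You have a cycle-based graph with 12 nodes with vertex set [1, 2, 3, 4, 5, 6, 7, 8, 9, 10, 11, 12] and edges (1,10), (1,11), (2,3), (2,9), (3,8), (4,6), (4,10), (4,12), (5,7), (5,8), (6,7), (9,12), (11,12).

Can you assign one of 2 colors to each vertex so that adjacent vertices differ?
No, G is not 2-colorable

Odd cycle [7, 5, 8, 3, 2, 9, 12, 4, 6] needs 3 colors (χ ≥ 3).
Hence χ(G) ≥ 3 > 2, so no proper 2-coloring exists.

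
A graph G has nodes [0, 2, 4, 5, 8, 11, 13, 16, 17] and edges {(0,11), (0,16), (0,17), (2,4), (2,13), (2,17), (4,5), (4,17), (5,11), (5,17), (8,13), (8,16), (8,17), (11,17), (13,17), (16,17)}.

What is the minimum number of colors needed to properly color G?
χ(G) = 3

Clique number ω(G) = 3 (lower bound: χ ≥ ω).
The clique on [0, 16, 17] has size 3, forcing χ ≥ 3, and the coloring below uses 3 colors, so χ(G) = 3.
A valid 3-coloring: color 1: [17]; color 2: [0, 2, 5, 8]; color 3: [4, 11, 13, 16].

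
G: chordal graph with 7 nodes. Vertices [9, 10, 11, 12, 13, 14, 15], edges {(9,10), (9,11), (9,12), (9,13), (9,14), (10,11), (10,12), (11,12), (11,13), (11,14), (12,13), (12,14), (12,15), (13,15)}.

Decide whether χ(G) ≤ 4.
A valid 4-coloring: color 1: [12]; color 2: [11, 15]; color 3: [9]; color 4: [10, 13, 14].
(χ(G) = 4 ≤ 4.)

Yes, G is 4-colorable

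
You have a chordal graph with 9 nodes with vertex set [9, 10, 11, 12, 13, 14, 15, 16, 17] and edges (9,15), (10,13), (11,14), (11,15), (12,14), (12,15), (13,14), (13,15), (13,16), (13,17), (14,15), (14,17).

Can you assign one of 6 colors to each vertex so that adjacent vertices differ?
A valid 6-coloring: color 1: [10, 15, 16, 17]; color 2: [9, 11, 12, 13]; color 3: [14].
(χ(G) = 3 ≤ 6.)

Yes, G is 6-colorable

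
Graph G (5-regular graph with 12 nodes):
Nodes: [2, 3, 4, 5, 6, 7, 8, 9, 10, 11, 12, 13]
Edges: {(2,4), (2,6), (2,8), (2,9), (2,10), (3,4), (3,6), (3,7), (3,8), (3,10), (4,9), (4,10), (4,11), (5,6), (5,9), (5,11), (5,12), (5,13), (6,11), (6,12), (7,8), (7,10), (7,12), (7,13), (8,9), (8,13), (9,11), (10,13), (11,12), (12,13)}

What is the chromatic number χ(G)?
χ(G) = 4

Clique number ω(G) = 4 (lower bound: χ ≥ ω).
The clique on [5, 6, 11, 12] has size 4, forcing χ ≥ 4, and the coloring below uses 4 colors, so χ(G) = 4.
A valid 4-coloring: color 1: [9, 10, 12]; color 2: [4, 5, 7]; color 3: [6, 8]; color 4: [2, 3, 11, 13].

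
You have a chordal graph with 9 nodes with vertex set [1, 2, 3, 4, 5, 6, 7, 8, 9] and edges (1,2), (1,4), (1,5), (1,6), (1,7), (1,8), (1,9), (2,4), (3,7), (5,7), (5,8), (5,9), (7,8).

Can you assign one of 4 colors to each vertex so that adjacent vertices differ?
A valid 4-coloring: color 1: [1, 3]; color 2: [4, 6, 7, 9]; color 3: [2, 5]; color 4: [8].
(χ(G) = 4 ≤ 4.)

Yes, G is 4-colorable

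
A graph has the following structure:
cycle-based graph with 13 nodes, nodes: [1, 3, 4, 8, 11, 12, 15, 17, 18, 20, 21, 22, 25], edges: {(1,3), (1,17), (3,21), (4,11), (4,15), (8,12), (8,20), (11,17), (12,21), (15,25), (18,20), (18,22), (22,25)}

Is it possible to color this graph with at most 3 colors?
Yes, G is 3-colorable

A valid 3-coloring: color 1: [3, 12, 15, 17, 20, 22]; color 2: [1, 4, 8, 18, 21, 25]; color 3: [11].
(χ(G) = 3 ≤ 3.)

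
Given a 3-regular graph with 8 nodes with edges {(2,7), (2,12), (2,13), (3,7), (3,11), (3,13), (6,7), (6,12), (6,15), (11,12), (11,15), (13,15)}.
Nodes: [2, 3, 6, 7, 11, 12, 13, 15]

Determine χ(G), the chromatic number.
Clique number ω(G) = 2 (lower bound: χ ≥ ω).
Odd cycle [13, 2, 12, 6, 15] needs 3 colors (χ ≥ 3).
The coloring below uses 3 colors, so χ(G) = 3.
A valid 3-coloring: color 1: [2, 6, 11]; color 2: [3, 12, 15]; color 3: [7, 13].

χ(G) = 3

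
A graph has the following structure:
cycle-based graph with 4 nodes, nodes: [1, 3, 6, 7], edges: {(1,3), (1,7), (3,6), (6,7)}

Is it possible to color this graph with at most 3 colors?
Yes, G is 3-colorable

A valid 3-coloring: color 1: [1, 6]; color 2: [3, 7].
(χ(G) = 2 ≤ 3.)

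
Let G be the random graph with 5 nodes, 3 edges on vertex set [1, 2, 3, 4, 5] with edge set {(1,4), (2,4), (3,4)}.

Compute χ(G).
Clique number ω(G) = 2 (lower bound: χ ≥ ω).
The graph is bipartite (no odd cycle), so 2 colors suffice: χ(G) = 2.
A valid 2-coloring: color 1: [4, 5]; color 2: [1, 2, 3].

χ(G) = 2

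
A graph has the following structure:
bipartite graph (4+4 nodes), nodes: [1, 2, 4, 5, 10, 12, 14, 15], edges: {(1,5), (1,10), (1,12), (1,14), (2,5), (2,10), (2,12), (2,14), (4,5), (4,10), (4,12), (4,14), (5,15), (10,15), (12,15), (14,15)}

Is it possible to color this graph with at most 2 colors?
Yes, G is 2-colorable

A valid 2-coloring: color 1: [5, 10, 12, 14]; color 2: [1, 2, 4, 15].
(χ(G) = 2 ≤ 2.)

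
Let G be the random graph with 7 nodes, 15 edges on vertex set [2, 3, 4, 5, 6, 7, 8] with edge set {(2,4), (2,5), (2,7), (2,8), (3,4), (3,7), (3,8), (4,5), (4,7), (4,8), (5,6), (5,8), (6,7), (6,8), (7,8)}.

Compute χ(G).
χ(G) = 4

Clique number ω(G) = 4 (lower bound: χ ≥ ω).
The clique on [2, 4, 5, 8] has size 4, forcing χ ≥ 4, and the coloring below uses 4 colors, so χ(G) = 4.
A valid 4-coloring: color 1: [8]; color 2: [4, 6]; color 3: [5, 7]; color 4: [2, 3].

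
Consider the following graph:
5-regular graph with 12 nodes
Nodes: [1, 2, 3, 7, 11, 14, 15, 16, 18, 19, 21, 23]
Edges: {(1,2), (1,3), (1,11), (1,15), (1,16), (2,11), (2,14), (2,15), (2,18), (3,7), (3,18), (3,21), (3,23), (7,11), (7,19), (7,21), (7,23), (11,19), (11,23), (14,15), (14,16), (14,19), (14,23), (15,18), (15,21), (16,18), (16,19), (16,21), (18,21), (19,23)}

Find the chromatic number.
Clique number ω(G) = 4 (lower bound: χ ≥ ω).
The clique on [7, 11, 19, 23] has size 4, forcing χ ≥ 4, and the coloring below uses 4 colors, so χ(G) = 4.
A valid 4-coloring: color 1: [3, 15, 19]; color 2: [11, 14, 21]; color 3: [1, 18, 23]; color 4: [2, 7, 16].

χ(G) = 4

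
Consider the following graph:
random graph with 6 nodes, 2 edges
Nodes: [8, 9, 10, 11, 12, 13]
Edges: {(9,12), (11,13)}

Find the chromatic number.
Clique number ω(G) = 2 (lower bound: χ ≥ ω).
The graph is bipartite (no odd cycle), so 2 colors suffice: χ(G) = 2.
A valid 2-coloring: color 1: [8, 9, 10, 11]; color 2: [12, 13].

χ(G) = 2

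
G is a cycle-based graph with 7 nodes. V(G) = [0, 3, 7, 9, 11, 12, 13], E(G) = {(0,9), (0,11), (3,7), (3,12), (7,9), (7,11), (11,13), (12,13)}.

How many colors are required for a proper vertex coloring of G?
χ(G) = 3

Clique number ω(G) = 2 (lower bound: χ ≥ ω).
Odd cycle [7, 3, 12, 13, 11] needs 3 colors (χ ≥ 3).
The coloring below uses 3 colors, so χ(G) = 3.
A valid 3-coloring: color 1: [3, 9, 11]; color 2: [0, 7, 13]; color 3: [12].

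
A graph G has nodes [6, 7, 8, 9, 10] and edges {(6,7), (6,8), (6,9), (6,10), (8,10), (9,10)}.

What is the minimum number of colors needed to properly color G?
χ(G) = 3

Clique number ω(G) = 3 (lower bound: χ ≥ ω).
The clique on [6, 8, 10] has size 3, forcing χ ≥ 3, and the coloring below uses 3 colors, so χ(G) = 3.
A valid 3-coloring: color 1: [6]; color 2: [7, 10]; color 3: [8, 9].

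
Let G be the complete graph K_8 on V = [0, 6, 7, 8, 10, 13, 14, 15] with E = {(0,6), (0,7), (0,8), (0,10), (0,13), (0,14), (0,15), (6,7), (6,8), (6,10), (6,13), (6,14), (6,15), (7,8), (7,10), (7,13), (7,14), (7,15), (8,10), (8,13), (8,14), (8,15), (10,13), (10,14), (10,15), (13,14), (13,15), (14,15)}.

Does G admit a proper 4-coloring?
No, G is not 4-colorable

The clique on vertices [0, 6, 7, 8, 10, 13, 14, 15] has size 8 > 4, so it alone needs 8 colors.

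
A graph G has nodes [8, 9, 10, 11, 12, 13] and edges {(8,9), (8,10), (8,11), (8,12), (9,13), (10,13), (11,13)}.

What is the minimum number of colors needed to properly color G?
χ(G) = 2

Clique number ω(G) = 2 (lower bound: χ ≥ ω).
The graph is bipartite (no odd cycle), so 2 colors suffice: χ(G) = 2.
A valid 2-coloring: color 1: [8, 13]; color 2: [9, 10, 11, 12].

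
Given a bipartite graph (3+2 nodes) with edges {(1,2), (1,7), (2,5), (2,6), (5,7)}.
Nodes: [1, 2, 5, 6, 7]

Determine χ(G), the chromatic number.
χ(G) = 2

Clique number ω(G) = 2 (lower bound: χ ≥ ω).
The graph is bipartite (no odd cycle), so 2 colors suffice: χ(G) = 2.
A valid 2-coloring: color 1: [2, 7]; color 2: [1, 5, 6].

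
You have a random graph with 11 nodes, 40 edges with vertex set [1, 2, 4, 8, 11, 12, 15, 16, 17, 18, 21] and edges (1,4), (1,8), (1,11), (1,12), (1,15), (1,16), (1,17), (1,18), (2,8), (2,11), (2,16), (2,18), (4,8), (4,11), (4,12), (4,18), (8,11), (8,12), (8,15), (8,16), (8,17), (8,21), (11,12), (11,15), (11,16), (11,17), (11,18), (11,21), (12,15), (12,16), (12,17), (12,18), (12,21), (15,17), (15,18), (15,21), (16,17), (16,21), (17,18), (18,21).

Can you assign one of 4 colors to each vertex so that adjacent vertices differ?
The clique on vertices [1, 8, 11, 12, 16, 17] has size 6 > 4, so it alone needs 6 colors.

No, G is not 4-colorable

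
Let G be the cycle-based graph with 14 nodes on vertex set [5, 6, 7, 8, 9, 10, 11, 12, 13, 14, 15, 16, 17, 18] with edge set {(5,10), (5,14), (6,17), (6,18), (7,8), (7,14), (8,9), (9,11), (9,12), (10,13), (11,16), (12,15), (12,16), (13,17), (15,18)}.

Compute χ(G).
χ(G) = 2

Clique number ω(G) = 2 (lower bound: χ ≥ ω).
The graph is bipartite (no odd cycle), so 2 colors suffice: χ(G) = 2.
A valid 2-coloring: color 1: [5, 6, 7, 9, 13, 15, 16]; color 2: [8, 10, 11, 12, 14, 17, 18].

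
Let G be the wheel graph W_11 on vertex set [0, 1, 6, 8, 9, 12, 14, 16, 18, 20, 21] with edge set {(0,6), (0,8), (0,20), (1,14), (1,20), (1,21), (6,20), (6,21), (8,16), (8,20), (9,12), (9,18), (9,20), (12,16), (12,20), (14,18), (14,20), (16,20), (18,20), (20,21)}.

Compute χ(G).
χ(G) = 3

Clique number ω(G) = 3 (lower bound: χ ≥ ω).
The clique on [0, 8, 20] has size 3, forcing χ ≥ 3, and the coloring below uses 3 colors, so χ(G) = 3.
A valid 3-coloring: color 1: [20]; color 2: [0, 9, 14, 16, 21]; color 3: [1, 6, 8, 12, 18].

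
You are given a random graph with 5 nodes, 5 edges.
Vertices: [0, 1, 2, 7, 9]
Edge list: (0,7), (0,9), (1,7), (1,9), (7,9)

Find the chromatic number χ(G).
χ(G) = 3

Clique number ω(G) = 3 (lower bound: χ ≥ ω).
The clique on [0, 7, 9] has size 3, forcing χ ≥ 3, and the coloring below uses 3 colors, so χ(G) = 3.
A valid 3-coloring: color 1: [2, 9]; color 2: [7]; color 3: [0, 1].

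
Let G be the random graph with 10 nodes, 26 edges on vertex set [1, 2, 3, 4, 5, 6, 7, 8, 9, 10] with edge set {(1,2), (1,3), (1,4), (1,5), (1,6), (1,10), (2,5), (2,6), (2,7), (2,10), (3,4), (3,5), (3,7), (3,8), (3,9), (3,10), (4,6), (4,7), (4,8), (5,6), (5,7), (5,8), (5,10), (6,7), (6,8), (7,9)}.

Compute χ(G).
Clique number ω(G) = 4 (lower bound: χ ≥ ω).
The clique on [1, 2, 5, 10] has size 4, forcing χ ≥ 4, and the coloring below uses 4 colors, so χ(G) = 4.
A valid 4-coloring: color 1: [2, 3]; color 2: [4, 5, 9]; color 3: [1, 7, 8]; color 4: [6, 10].

χ(G) = 4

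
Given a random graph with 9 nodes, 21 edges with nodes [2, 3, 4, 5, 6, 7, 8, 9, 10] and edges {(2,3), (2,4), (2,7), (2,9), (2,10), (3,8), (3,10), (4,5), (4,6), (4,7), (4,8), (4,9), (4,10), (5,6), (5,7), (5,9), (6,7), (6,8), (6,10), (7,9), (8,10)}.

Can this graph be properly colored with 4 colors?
A valid 4-coloring: color 1: [3, 4]; color 2: [7, 10]; color 3: [2, 5, 8]; color 4: [6, 9].
(χ(G) = 4 ≤ 4.)

Yes, G is 4-colorable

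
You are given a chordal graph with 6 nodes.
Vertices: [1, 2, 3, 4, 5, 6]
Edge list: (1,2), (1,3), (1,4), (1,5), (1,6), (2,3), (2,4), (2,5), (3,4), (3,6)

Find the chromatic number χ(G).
Clique number ω(G) = 4 (lower bound: χ ≥ ω).
The clique on [1, 2, 3, 4] has size 4, forcing χ ≥ 4, and the coloring below uses 4 colors, so χ(G) = 4.
A valid 4-coloring: color 1: [1]; color 2: [2, 6]; color 3: [3, 5]; color 4: [4].

χ(G) = 4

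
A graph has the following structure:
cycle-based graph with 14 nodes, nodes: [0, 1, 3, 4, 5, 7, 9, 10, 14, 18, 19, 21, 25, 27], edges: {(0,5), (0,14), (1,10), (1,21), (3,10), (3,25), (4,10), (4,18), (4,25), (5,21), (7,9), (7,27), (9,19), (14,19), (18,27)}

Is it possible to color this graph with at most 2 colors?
A valid 2-coloring: color 1: [1, 3, 4, 5, 9, 14, 27]; color 2: [0, 7, 10, 18, 19, 21, 25].
(χ(G) = 2 ≤ 2.)

Yes, G is 2-colorable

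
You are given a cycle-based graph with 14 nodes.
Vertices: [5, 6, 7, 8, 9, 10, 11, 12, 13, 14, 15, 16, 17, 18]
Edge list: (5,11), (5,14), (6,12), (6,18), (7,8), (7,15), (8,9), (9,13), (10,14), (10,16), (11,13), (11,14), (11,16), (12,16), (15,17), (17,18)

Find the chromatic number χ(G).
Clique number ω(G) = 3 (lower bound: χ ≥ ω).
The clique on [5, 11, 14] has size 3, forcing χ ≥ 3, and the coloring below uses 3 colors, so χ(G) = 3.
A valid 3-coloring: color 1: [8, 10, 11, 12, 15, 18]; color 2: [6, 7, 13, 14, 16, 17]; color 3: [5, 9].

χ(G) = 3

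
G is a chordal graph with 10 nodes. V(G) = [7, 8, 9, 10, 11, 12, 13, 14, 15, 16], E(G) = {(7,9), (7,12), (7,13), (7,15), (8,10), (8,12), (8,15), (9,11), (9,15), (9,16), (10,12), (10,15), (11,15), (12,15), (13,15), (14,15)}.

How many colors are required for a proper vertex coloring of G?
Clique number ω(G) = 4 (lower bound: χ ≥ ω).
The clique on [8, 10, 12, 15] has size 4, forcing χ ≥ 4, and the coloring below uses 4 colors, so χ(G) = 4.
A valid 4-coloring: color 1: [15, 16]; color 2: [9, 12, 13, 14]; color 3: [7, 10, 11]; color 4: [8].

χ(G) = 4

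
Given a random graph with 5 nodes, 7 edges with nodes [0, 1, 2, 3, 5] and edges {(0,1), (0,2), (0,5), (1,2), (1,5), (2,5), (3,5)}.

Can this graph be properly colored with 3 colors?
The clique on vertices [0, 1, 2, 5] has size 4 > 3, so it alone needs 4 colors.

No, G is not 3-colorable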